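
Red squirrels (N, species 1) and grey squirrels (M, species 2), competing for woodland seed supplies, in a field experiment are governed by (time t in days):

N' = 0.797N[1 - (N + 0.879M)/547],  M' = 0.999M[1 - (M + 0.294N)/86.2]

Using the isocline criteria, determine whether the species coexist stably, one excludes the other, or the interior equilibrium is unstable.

species 1 excludes species 2

Compare the nullcline intercepts: K1/α12 = 547/0.879 = 622 > K2 = 86.2; K2/α21 = 86.2/0.294 = 293 < K1 = 547.
Since the inequalities point opposite ways, species 1 can invade but species 2 cannot.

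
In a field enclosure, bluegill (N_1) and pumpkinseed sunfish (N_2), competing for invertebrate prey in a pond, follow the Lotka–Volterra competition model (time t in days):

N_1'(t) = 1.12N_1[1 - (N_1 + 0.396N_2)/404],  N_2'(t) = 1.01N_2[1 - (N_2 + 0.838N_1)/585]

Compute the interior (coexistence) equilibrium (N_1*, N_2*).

N_1* ≈ 258, N_2* ≈ 369

Setting both brackets to zero gives the nullclines N_1 + 0.396N_2 = 404 and 0.838N_1 + N_2 = 585.
Substituting N_2 = 585 - 0.838N_1 into the first: N_1(1 - 0.396·0.838) = 404 - 0.396·585.
So N_1* = 172/0.668 = 258, and then N_2* = 585 - 0.838·258 = 369.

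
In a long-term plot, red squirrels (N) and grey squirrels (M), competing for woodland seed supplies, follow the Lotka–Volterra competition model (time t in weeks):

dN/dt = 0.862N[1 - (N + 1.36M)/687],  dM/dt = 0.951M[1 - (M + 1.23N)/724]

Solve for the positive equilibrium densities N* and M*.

Setting both brackets to zero gives the nullclines N + 1.36M = 687 and 1.23N + M = 724.
Substituting M = 724 - 1.23N into the first: N(1 - 1.36·1.23) = 687 - 1.36·724.
So N* = -298/-0.673 = 442, and then M* = 724 - 1.23·442 = 180.

N* ≈ 442, M* ≈ 180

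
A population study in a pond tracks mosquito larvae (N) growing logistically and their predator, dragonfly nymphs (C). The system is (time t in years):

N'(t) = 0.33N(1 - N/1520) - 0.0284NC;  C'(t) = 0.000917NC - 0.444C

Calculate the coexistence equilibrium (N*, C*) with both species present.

N* ≈ 484, C* ≈ 7.92

From dC/dt = 0 with C > 0: 0.000917N* = 0.444, so N* = 484.
Substitute into dN/dt = 0: 0.33(1 - 484/1520) = 0.0284C*.
The bracket is 0.681, giving C* = 0.225/0.0284 = 7.92.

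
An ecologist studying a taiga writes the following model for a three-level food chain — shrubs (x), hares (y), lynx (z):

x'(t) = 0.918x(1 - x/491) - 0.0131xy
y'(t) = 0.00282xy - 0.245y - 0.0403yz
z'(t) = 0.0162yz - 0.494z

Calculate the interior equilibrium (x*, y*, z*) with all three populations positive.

From dz/dt = 0: 0.0162y* = 0.494, so y* = 30.5.
From dx/dt = 0: 0.918(1 - x*/491) = 0.0131·30.5, giving x* = 491·(1 - 0.435) = 277.
From dy/dt = 0: 0.00282·277 - 0.245 = 0.0403z*, so z* = 0.537/0.0403 = 13.3.

x* ≈ 277, y* ≈ 30.5, z* ≈ 13.3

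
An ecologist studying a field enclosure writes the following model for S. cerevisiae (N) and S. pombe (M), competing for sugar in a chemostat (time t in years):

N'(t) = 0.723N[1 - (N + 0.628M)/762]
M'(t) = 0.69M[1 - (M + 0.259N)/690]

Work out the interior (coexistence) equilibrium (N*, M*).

Setting both brackets to zero gives the nullclines N + 0.628M = 762 and 0.259N + M = 690.
Substituting M = 690 - 0.259N into the first: N(1 - 0.628·0.259) = 762 - 0.628·690.
So N* = 329/0.837 = 393, and then M* = 690 - 0.259·393 = 588.

N* ≈ 393, M* ≈ 588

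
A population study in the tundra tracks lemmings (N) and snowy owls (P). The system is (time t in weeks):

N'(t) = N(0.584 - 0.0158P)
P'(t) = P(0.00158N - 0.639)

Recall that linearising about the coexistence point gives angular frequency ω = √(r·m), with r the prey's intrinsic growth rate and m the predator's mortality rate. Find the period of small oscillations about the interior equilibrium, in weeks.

T ≈ 10.3 weeks

Here r = 0.584 and m = 0.639, so r·m = 0.373.
ω = √0.373 = 0.611 per week, hence T = 2π/ω ≈ 10.3 weeks.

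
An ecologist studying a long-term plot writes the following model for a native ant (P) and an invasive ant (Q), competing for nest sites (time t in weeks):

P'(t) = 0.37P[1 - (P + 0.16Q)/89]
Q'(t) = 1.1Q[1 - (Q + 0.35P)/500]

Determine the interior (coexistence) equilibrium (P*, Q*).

P* ≈ 9.53, Q* ≈ 497

Setting both brackets to zero gives the nullclines P + 0.16Q = 89 and 0.35P + Q = 500.
Substituting Q = 500 - 0.35P into the first: P(1 - 0.16·0.35) = 89 - 0.16·500.
So P* = 9/0.944 = 9.53, and then Q* = 500 - 0.35·9.53 = 497.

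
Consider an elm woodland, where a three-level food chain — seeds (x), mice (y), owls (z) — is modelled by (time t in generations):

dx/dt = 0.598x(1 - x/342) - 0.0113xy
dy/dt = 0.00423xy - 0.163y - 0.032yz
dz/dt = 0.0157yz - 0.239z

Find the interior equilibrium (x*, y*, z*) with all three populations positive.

From dz/dt = 0: 0.0157y* = 0.239, so y* = 15.2.
From dx/dt = 0: 0.598(1 - x*/342) = 0.0113·15.2, giving x* = 342·(1 - 0.288) = 244.
From dy/dt = 0: 0.00423·244 - 0.163 = 0.032z*, so z* = 0.868/0.032 = 27.1.

x* ≈ 244, y* ≈ 15.2, z* ≈ 27.1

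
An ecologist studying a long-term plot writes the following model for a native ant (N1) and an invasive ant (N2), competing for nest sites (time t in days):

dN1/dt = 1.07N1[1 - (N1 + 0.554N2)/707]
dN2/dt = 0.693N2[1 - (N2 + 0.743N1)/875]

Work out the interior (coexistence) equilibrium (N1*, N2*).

Setting both brackets to zero gives the nullclines N1 + 0.554N2 = 707 and 0.743N1 + N2 = 875.
Substituting N2 = 875 - 0.743N1 into the first: N1(1 - 0.554·0.743) = 707 - 0.554·875.
So N1* = 222/0.588 = 378, and then N2* = 875 - 0.743·378 = 594.

N1* ≈ 378, N2* ≈ 594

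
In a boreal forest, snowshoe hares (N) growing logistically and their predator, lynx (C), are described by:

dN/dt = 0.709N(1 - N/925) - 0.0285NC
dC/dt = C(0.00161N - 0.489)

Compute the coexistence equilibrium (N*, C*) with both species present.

From dC/dt = 0 with C > 0: 0.00161N* = 0.489, so N* = 304.
Substitute into dN/dt = 0: 0.709(1 - 304/925) = 0.0285C*.
The bracket is 0.672, giving C* = 0.476/0.0285 = 16.7.

N* ≈ 304, C* ≈ 16.7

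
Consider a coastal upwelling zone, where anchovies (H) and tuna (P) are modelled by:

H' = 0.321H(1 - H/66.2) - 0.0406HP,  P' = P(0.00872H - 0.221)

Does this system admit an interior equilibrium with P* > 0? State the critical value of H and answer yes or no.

Threshold H = 25.3; K > 25.3, so yes, the predator persists.

The predator equation gives dP/dt > 0 only when H > 0.221/0.00872 = 25.3.
Without the predator, H → K = 66.2. Since 66.2 > 25.3, the predator can invade and persist.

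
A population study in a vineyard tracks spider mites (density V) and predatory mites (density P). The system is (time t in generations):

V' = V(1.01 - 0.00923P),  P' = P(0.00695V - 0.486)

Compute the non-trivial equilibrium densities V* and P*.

V* ≈ 69.9, P* ≈ 109

Set dP/dt = 0 with P > 0: 0.00695V - 0.486 = 0, so V* = 0.486/0.00695 = 69.9.
Set dV/dt = 0 with V > 0: 1.01 - 0.00923P = 0, so P* = 1.01/0.00923 = 109.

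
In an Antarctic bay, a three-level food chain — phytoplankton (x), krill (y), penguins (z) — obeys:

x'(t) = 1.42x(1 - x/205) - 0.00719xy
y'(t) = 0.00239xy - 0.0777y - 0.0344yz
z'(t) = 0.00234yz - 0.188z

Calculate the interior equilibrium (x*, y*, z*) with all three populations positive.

From dz/dt = 0: 0.00234y* = 0.188, so y* = 80.3.
From dx/dt = 0: 1.42(1 - x*/205) = 0.00719·80.3, giving x* = 205·(1 - 0.407) = 122.
From dy/dt = 0: 0.00239·122 - 0.0777 = 0.0344z*, so z* = 0.213/0.0344 = 6.19.

x* ≈ 122, y* ≈ 80.3, z* ≈ 6.19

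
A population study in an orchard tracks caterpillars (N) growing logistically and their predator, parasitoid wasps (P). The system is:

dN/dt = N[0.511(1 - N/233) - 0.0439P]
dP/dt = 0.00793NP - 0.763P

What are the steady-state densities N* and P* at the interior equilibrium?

N* ≈ 96.2, P* ≈ 6.83

From dP/dt = 0 with P > 0: 0.00793N* = 0.763, so N* = 96.2.
Substitute into dN/dt = 0: 0.511(1 - 96.2/233) = 0.0439P*.
The bracket is 0.587, giving P* = 0.3/0.0439 = 6.83.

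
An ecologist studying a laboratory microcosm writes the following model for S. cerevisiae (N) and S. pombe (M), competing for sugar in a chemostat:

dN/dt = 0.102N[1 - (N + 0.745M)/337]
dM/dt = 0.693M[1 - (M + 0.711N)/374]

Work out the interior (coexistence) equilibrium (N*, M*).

Setting both brackets to zero gives the nullclines N + 0.745M = 337 and 0.711N + M = 374.
Substituting M = 374 - 0.711N into the first: N(1 - 0.745·0.711) = 337 - 0.745·374.
So N* = 58.4/0.47 = 124, and then M* = 374 - 0.711·124 = 286.

N* ≈ 124, M* ≈ 286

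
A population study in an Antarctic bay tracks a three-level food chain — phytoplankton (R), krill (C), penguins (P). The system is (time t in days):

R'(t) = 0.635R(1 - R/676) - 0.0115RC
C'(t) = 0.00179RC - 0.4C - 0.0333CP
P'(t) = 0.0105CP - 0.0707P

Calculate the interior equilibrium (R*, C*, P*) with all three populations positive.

R* ≈ 594, C* ≈ 6.73, P* ≈ 19.9

From dP/dt = 0: 0.0105C* = 0.0707, so C* = 6.73.
From dR/dt = 0: 0.635(1 - R*/676) = 0.0115·6.73, giving R* = 676·(1 - 0.122) = 594.
From dC/dt = 0: 0.00179·594 - 0.4 = 0.0333P*, so P* = 0.662/0.0333 = 19.9.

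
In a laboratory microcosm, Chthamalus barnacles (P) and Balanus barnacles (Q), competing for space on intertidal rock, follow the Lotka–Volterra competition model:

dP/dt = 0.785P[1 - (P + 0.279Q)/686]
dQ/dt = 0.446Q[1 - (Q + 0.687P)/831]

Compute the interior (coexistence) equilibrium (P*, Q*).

P* ≈ 562, Q* ≈ 445

Setting both brackets to zero gives the nullclines P + 0.279Q = 686 and 0.687P + Q = 831.
Substituting Q = 831 - 0.687P into the first: P(1 - 0.279·0.687) = 686 - 0.279·831.
So P* = 454/0.808 = 562, and then Q* = 831 - 0.687·562 = 445.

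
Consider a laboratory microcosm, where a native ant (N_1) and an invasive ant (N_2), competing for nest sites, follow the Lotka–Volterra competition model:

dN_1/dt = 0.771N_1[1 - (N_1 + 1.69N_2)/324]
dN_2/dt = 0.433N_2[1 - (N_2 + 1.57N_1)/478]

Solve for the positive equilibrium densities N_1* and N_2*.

N_1* ≈ 293, N_2* ≈ 18.6

Setting both brackets to zero gives the nullclines N_1 + 1.69N_2 = 324 and 1.57N_1 + N_2 = 478.
Substituting N_2 = 478 - 1.57N_1 into the first: N_1(1 - 1.69·1.57) = 324 - 1.69·478.
So N_1* = -484/-1.65 = 293, and then N_2* = 478 - 1.57·293 = 18.6.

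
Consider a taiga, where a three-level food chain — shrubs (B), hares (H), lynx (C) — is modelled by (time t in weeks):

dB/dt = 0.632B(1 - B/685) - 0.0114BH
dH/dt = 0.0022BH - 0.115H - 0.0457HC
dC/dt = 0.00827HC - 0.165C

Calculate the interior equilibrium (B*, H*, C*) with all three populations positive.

From dC/dt = 0: 0.00827H* = 0.165, so H* = 20.
From dB/dt = 0: 0.632(1 - B*/685) = 0.0114·20, giving B* = 685·(1 - 0.36) = 438.
From dH/dt = 0: 0.0022·438 - 0.115 = 0.0457C*, so C* = 0.85/0.0457 = 18.6.

B* ≈ 438, H* ≈ 20, C* ≈ 18.6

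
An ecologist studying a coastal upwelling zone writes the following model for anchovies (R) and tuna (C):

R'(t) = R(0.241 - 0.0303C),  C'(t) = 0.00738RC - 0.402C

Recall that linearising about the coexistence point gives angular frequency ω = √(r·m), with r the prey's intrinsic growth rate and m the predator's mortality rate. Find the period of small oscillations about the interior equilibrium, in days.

Here r = 0.241 and m = 0.402, so r·m = 0.0969.
ω = √0.0969 = 0.311 per day, hence T = 2π/ω ≈ 20.2 days.

T ≈ 20.2 days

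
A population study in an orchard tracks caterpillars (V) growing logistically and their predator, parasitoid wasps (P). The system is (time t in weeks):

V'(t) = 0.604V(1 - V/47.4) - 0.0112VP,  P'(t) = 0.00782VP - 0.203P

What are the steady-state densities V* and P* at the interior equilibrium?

From dP/dt = 0 with P > 0: 0.00782V* = 0.203, so V* = 26.
Substitute into dV/dt = 0: 0.604(1 - 26/47.4) = 0.0112P*.
The bracket is 0.452, giving P* = 0.273/0.0112 = 24.4.

V* ≈ 26, P* ≈ 24.4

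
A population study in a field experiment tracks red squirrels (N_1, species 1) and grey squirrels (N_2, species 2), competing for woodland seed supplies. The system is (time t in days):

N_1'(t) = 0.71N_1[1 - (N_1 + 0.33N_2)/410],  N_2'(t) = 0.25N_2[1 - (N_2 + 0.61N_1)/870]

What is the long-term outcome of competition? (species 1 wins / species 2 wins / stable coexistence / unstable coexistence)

stable coexistence

Compare the nullcline intercepts: K1/α12 = 410/0.33 = 1240 > K2 = 870; K2/α21 = 870/0.61 = 1430 > K1 = 410.
Since both inequalities hold, each species can invade when rare, so the interior equilibrium is stable.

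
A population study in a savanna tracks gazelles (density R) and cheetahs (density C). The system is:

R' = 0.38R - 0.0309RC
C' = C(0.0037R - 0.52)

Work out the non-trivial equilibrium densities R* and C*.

Set dC/dt = 0 with C > 0: 0.0037R - 0.52 = 0, so R* = 0.52/0.0037 = 141.
Set dR/dt = 0 with R > 0: 0.38 - 0.0309C = 0, so C* = 0.38/0.0309 = 12.3.

R* ≈ 141, C* ≈ 12.3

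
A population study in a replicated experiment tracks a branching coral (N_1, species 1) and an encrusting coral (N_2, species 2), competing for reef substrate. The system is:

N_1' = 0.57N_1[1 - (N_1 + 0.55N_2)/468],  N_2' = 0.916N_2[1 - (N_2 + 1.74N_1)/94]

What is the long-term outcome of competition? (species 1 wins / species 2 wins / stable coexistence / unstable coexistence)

species 1 excludes species 2

Compare the nullcline intercepts: K1/α12 = 468/0.55 = 851 > K2 = 94; K2/α21 = 94/1.74 = 54 < K1 = 468.
Since the inequalities point opposite ways, species 1 can invade but species 2 cannot.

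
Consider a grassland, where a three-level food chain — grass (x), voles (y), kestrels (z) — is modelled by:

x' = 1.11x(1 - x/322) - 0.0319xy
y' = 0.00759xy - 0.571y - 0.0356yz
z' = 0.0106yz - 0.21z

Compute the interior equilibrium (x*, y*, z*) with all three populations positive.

From dz/dt = 0: 0.0106y* = 0.21, so y* = 19.8.
From dx/dt = 0: 1.11(1 - x*/322) = 0.0319·19.8, giving x* = 322·(1 - 0.569) = 139.
From dy/dt = 0: 0.00759·139 - 0.571 = 0.0356z*, so z* = 0.481/0.0356 = 13.5.

x* ≈ 139, y* ≈ 19.8, z* ≈ 13.5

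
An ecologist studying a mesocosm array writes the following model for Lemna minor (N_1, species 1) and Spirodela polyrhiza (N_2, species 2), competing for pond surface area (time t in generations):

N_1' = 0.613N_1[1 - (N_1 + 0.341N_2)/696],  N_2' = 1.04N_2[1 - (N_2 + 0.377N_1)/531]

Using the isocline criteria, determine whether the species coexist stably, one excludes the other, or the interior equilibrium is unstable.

Compare the nullcline intercepts: K1/α12 = 696/0.341 = 2040 > K2 = 531; K2/α21 = 531/0.377 = 1410 > K1 = 696.
Since both inequalities hold, each species can invade when rare, so the interior equilibrium is stable.

stable coexistence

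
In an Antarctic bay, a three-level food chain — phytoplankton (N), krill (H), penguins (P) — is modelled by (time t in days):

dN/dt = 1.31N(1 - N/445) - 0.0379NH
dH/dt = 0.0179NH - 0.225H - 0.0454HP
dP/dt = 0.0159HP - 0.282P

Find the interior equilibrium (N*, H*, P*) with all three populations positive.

From dP/dt = 0: 0.0159H* = 0.282, so H* = 17.7.
From dN/dt = 0: 1.31(1 - N*/445) = 0.0379·17.7, giving N* = 445·(1 - 0.513) = 217.
From dH/dt = 0: 0.0179·217 - 0.225 = 0.0454P*, so P* = 3.65/0.0454 = 80.5.

N* ≈ 217, H* ≈ 17.7, P* ≈ 80.5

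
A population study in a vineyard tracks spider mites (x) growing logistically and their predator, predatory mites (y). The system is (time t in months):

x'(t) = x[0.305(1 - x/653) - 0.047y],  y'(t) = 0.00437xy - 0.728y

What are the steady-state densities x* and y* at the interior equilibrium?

x* ≈ 167, y* ≈ 4.83

From dy/dt = 0 with y > 0: 0.00437x* = 0.728, so x* = 167.
Substitute into dx/dt = 0: 0.305(1 - 167/653) = 0.047y*.
The bracket is 0.745, giving y* = 0.227/0.047 = 4.83.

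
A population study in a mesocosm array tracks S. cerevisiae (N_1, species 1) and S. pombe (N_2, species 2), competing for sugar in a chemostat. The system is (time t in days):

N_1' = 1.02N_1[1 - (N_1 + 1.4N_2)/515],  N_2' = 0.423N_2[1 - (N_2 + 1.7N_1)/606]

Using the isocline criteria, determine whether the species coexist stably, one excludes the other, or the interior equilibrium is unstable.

unstable coexistence (outcome depends on initial conditions)

Compare the nullcline intercepts: K1/α12 = 515/1.4 = 368 < K2 = 606; K2/α21 = 606/1.7 = 356 < K1 = 515.
Since both are reversed, neither can invade when rare; the interior point is a saddle.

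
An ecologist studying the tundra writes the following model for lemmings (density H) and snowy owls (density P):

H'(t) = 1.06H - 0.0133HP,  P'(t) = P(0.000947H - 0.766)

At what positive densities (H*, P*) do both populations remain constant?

Set dP/dt = 0 with P > 0: 0.000947H - 0.766 = 0, so H* = 0.766/0.000947 = 809.
Set dH/dt = 0 with H > 0: 1.06 - 0.0133P = 0, so P* = 1.06/0.0133 = 79.7.

H* ≈ 809, P* ≈ 79.7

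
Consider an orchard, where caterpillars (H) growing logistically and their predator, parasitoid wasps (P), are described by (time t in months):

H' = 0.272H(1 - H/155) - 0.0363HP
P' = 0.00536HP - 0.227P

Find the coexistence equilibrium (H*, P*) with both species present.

From dP/dt = 0 with P > 0: 0.00536H* = 0.227, so H* = 42.4.
Substitute into dH/dt = 0: 0.272(1 - 42.4/155) = 0.0363P*.
The bracket is 0.727, giving P* = 0.198/0.0363 = 5.45.

H* ≈ 42.4, P* ≈ 5.45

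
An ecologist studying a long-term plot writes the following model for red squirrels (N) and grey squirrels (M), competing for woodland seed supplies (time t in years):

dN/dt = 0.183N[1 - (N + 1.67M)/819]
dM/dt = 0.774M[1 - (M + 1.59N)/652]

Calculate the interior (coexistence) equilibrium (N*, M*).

N* ≈ 163, M* ≈ 393

Setting both brackets to zero gives the nullclines N + 1.67M = 819 and 1.59N + M = 652.
Substituting M = 652 - 1.59N into the first: N(1 - 1.67·1.59) = 819 - 1.67·652.
So N* = -270/-1.66 = 163, and then M* = 652 - 1.59·163 = 393.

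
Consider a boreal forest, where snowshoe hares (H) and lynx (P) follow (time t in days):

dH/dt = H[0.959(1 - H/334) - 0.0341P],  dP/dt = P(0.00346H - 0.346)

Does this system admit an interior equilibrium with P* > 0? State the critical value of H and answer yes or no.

The predator equation gives dP/dt > 0 only when H > 0.346/0.00346 = 100.
Without the predator, H → K = 334. Since 334 > 100, the predator can invade and persist.

Threshold H = 100; K > 100, so yes, the predator persists.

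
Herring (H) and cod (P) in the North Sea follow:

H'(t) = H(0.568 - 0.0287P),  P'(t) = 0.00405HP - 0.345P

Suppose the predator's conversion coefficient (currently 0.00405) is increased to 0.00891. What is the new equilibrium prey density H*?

H* ≈ 38.7

At the interior fixed point, setting dP/dt = 0 with P > 0 fixes H* = (predator death rate)/(HP coefficient) — independent of the other coefficients.
With the change, H* = 0.345/0.00891 = 38.7; it falls from 85.2.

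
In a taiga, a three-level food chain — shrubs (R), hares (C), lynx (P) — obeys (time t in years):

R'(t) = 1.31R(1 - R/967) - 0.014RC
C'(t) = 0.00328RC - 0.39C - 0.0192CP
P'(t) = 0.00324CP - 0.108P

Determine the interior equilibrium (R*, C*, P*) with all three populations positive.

R* ≈ 623, C* ≈ 33.3, P* ≈ 86

From dP/dt = 0: 0.00324C* = 0.108, so C* = 33.3.
From dR/dt = 0: 1.31(1 - R*/967) = 0.014·33.3, giving R* = 967·(1 - 0.356) = 623.
From dC/dt = 0: 0.00328·623 - 0.39 = 0.0192P*, so P* = 1.65/0.0192 = 86.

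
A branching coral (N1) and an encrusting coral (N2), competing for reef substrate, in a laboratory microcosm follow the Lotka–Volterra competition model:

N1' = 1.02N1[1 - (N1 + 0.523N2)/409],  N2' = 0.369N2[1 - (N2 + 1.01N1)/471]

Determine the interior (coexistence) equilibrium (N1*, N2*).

Setting both brackets to zero gives the nullclines N1 + 0.523N2 = 409 and 1.01N1 + N2 = 471.
Substituting N2 = 471 - 1.01N1 into the first: N1(1 - 0.523·1.01) = 409 - 0.523·471.
So N1* = 163/0.472 = 345, and then N2* = 471 - 1.01·345 = 123.

N1* ≈ 345, N2* ≈ 123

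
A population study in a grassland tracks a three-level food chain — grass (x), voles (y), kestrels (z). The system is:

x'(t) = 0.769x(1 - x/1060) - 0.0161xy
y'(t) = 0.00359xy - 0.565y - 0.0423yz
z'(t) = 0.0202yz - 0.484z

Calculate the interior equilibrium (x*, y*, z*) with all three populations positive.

From dz/dt = 0: 0.0202y* = 0.484, so y* = 24.
From dx/dt = 0: 0.769(1 - x*/1060) = 0.0161·24, giving x* = 1060·(1 - 0.502) = 528.
From dy/dt = 0: 0.00359·528 - 0.565 = 0.0423z*, so z* = 1.33/0.0423 = 31.5.

x* ≈ 528, y* ≈ 24, z* ≈ 31.5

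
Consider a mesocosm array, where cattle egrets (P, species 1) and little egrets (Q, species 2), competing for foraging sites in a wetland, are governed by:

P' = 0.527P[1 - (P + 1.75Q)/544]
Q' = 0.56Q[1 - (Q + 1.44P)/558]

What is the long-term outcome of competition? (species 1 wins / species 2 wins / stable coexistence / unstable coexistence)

Compare the nullcline intercepts: K1/α12 = 544/1.75 = 311 < K2 = 558; K2/α21 = 558/1.44 = 388 < K1 = 544.
Since both are reversed, neither can invade when rare; the interior point is a saddle.

unstable coexistence (outcome depends on initial conditions)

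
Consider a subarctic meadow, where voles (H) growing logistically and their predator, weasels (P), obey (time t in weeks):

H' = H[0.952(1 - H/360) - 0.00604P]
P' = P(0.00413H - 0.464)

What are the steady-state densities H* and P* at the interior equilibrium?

H* ≈ 112, P* ≈ 108

From dP/dt = 0 with P > 0: 0.00413H* = 0.464, so H* = 112.
Substitute into dH/dt = 0: 0.952(1 - 112/360) = 0.00604P*.
The bracket is 0.688, giving P* = 0.655/0.00604 = 108.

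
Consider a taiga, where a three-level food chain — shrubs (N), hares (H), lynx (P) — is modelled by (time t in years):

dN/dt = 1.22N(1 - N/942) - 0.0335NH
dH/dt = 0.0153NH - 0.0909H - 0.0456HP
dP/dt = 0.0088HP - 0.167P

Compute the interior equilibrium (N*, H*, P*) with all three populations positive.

N* ≈ 451, H* ≈ 19, P* ≈ 149

From dP/dt = 0: 0.0088H* = 0.167, so H* = 19.
From dN/dt = 0: 1.22(1 - N*/942) = 0.0335·19, giving N* = 942·(1 - 0.521) = 451.
From dH/dt = 0: 0.0153·451 - 0.0909 = 0.0456P*, so P* = 6.81/0.0456 = 149.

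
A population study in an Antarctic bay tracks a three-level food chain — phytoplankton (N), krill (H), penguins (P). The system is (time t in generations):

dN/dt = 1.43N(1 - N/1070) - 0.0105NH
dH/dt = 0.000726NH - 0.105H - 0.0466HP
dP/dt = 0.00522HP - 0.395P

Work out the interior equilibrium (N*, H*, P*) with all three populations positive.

From dP/dt = 0: 0.00522H* = 0.395, so H* = 75.7.
From dN/dt = 0: 1.43(1 - N*/1070) = 0.0105·75.7, giving N* = 1070·(1 - 0.556) = 475.
From dH/dt = 0: 0.000726·475 - 0.105 = 0.0466P*, so P* = 0.24/0.0466 = 5.15.

N* ≈ 475, H* ≈ 75.7, P* ≈ 5.15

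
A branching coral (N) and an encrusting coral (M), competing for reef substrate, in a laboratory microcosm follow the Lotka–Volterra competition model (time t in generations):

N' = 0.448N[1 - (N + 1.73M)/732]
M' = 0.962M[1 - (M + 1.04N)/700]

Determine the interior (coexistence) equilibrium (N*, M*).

Setting both brackets to zero gives the nullclines N + 1.73M = 732 and 1.04N + M = 700.
Substituting M = 700 - 1.04N into the first: N(1 - 1.73·1.04) = 732 - 1.73·700.
So N* = -479/-0.799 = 599, and then M* = 700 - 1.04·599 = 76.7.

N* ≈ 599, M* ≈ 76.7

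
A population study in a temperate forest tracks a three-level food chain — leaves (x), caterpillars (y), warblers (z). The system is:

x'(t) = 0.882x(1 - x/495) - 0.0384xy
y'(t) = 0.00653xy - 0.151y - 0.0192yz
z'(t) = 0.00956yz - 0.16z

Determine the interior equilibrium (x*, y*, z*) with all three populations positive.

From dz/dt = 0: 0.00956y* = 0.16, so y* = 16.7.
From dx/dt = 0: 0.882(1 - x*/495) = 0.0384·16.7, giving x* = 495·(1 - 0.729) = 134.
From dy/dt = 0: 0.00653·134 - 0.151 = 0.0192z*, so z* = 0.726/0.0192 = 37.8.

x* ≈ 134, y* ≈ 16.7, z* ≈ 37.8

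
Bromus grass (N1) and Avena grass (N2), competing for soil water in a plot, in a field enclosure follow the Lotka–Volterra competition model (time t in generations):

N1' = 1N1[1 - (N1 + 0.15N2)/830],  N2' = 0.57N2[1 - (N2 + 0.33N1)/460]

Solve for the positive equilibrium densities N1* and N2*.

N1* ≈ 801, N2* ≈ 196

Setting both brackets to zero gives the nullclines N1 + 0.15N2 = 830 and 0.33N1 + N2 = 460.
Substituting N2 = 460 - 0.33N1 into the first: N1(1 - 0.15·0.33) = 830 - 0.15·460.
So N1* = 761/0.951 = 801, and then N2* = 460 - 0.33·801 = 196.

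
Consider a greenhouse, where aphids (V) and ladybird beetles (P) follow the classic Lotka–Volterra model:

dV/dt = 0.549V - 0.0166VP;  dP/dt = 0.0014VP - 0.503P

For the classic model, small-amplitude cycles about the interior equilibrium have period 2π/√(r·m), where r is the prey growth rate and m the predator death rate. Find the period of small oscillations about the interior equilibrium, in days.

T ≈ 12 days

Here r = 0.549 and m = 0.503, so r·m = 0.276.
ω = √0.276 = 0.525 per day, hence T = 2π/ω ≈ 12 days.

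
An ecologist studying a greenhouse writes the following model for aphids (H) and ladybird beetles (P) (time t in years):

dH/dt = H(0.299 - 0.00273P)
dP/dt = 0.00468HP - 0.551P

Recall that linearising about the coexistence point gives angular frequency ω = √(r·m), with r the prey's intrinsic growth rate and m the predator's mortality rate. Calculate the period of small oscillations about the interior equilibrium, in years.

T ≈ 15.5 years

Here r = 0.299 and m = 0.551, so r·m = 0.165.
ω = √0.165 = 0.406 per year, hence T = 2π/ω ≈ 15.5 years.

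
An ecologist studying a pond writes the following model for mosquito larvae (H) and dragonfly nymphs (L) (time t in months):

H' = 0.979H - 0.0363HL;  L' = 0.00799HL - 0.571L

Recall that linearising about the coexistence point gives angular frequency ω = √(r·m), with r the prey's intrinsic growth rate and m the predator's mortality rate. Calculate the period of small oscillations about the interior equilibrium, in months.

T ≈ 8.4 months

Here r = 0.979 and m = 0.571, so r·m = 0.559.
ω = √0.559 = 0.748 per month, hence T = 2π/ω ≈ 8.4 months.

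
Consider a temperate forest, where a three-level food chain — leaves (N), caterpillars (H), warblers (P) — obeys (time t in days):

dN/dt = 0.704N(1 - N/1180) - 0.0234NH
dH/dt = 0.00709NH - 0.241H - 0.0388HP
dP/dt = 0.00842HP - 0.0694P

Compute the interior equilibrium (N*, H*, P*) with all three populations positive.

N* ≈ 857, H* ≈ 8.24, P* ≈ 150

From dP/dt = 0: 0.00842H* = 0.0694, so H* = 8.24.
From dN/dt = 0: 0.704(1 - N*/1180) = 0.0234·8.24, giving N* = 1180·(1 - 0.274) = 857.
From dH/dt = 0: 0.00709·857 - 0.241 = 0.0388P*, so P* = 5.83/0.0388 = 150.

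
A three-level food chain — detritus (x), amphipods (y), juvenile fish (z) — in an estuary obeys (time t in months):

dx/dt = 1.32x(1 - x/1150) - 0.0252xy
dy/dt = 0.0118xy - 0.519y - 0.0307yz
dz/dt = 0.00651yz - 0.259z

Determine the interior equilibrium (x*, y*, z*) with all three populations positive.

x* ≈ 277, y* ≈ 39.8, z* ≈ 89.4

From dz/dt = 0: 0.00651y* = 0.259, so y* = 39.8.
From dx/dt = 0: 1.32(1 - x*/1150) = 0.0252·39.8, giving x* = 1150·(1 - 0.76) = 277.
From dy/dt = 0: 0.0118·277 - 0.519 = 0.0307z*, so z* = 2.74/0.0307 = 89.4.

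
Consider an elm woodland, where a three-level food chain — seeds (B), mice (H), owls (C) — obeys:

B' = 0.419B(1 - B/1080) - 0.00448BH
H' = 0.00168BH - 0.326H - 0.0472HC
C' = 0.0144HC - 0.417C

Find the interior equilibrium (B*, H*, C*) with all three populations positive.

From dC/dt = 0: 0.0144H* = 0.417, so H* = 29.
From dB/dt = 0: 0.419(1 - B*/1080) = 0.00448·29, giving B* = 1080·(1 - 0.31) = 746.
From dH/dt = 0: 0.00168·746 - 0.326 = 0.0472C*, so C* = 0.927/0.0472 = 19.6.

B* ≈ 746, H* ≈ 29, C* ≈ 19.6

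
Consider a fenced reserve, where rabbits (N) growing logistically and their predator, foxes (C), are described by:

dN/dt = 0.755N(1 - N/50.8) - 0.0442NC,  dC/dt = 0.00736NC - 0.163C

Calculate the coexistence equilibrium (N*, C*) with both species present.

N* ≈ 22.1, C* ≈ 9.63

From dC/dt = 0 with C > 0: 0.00736N* = 0.163, so N* = 22.1.
Substitute into dN/dt = 0: 0.755(1 - 22.1/50.8) = 0.0442C*.
The bracket is 0.564, giving C* = 0.426/0.0442 = 9.63.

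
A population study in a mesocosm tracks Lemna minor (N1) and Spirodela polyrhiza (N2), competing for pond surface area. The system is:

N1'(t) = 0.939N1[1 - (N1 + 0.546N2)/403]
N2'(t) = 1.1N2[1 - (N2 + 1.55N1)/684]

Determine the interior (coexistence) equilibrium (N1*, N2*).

N1* ≈ 192, N2* ≈ 386

Setting both brackets to zero gives the nullclines N1 + 0.546N2 = 403 and 1.55N1 + N2 = 684.
Substituting N2 = 684 - 1.55N1 into the first: N1(1 - 0.546·1.55) = 403 - 0.546·684.
So N1* = 29.5/0.154 = 192, and then N2* = 684 - 1.55·192 = 386.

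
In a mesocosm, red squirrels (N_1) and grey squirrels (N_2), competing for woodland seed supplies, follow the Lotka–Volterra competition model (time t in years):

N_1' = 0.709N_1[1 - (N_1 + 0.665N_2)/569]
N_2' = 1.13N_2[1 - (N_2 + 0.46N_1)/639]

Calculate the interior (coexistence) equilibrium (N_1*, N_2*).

N_1* ≈ 208, N_2* ≈ 544

Setting both brackets to zero gives the nullclines N_1 + 0.665N_2 = 569 and 0.46N_1 + N_2 = 639.
Substituting N_2 = 639 - 0.46N_1 into the first: N_1(1 - 0.665·0.46) = 569 - 0.665·639.
So N_1* = 144/0.694 = 208, and then N_2* = 639 - 0.46·208 = 544.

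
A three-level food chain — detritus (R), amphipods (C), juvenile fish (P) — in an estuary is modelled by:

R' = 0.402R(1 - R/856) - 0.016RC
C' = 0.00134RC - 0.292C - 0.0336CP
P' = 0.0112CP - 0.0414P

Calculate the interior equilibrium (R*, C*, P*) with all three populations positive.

R* ≈ 730, C* ≈ 3.7, P* ≈ 20.4

From dP/dt = 0: 0.0112C* = 0.0414, so C* = 3.7.
From dR/dt = 0: 0.402(1 - R*/856) = 0.016·3.7, giving R* = 856·(1 - 0.147) = 730.
From dC/dt = 0: 0.00134·730 - 0.292 = 0.0336P*, so P* = 0.686/0.0336 = 20.4.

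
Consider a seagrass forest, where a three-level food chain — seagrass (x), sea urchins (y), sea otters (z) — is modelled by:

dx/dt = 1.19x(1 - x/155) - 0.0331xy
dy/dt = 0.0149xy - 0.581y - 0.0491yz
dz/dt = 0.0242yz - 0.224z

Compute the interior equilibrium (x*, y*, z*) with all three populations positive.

x* ≈ 115, y* ≈ 9.26, z* ≈ 23.1

From dz/dt = 0: 0.0242y* = 0.224, so y* = 9.26.
From dx/dt = 0: 1.19(1 - x*/155) = 0.0331·9.26, giving x* = 155·(1 - 0.257) = 115.
From dy/dt = 0: 0.0149·115 - 0.581 = 0.0491z*, so z* = 1.13/0.0491 = 23.1.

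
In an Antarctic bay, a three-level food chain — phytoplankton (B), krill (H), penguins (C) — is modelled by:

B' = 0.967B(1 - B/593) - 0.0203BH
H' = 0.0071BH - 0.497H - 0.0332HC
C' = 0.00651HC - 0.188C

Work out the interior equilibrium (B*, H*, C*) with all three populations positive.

B* ≈ 233, H* ≈ 28.9, C* ≈ 35

From dC/dt = 0: 0.00651H* = 0.188, so H* = 28.9.
From dB/dt = 0: 0.967(1 - B*/593) = 0.0203·28.9, giving B* = 593·(1 - 0.606) = 233.
From dH/dt = 0: 0.0071·233 - 0.497 = 0.0332C*, so C* = 1.16/0.0332 = 35.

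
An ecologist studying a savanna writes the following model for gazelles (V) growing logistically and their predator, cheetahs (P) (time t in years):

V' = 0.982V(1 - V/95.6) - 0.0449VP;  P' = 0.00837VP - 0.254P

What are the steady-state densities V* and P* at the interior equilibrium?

From dP/dt = 0 with P > 0: 0.00837V* = 0.254, so V* = 30.3.
Substitute into dV/dt = 0: 0.982(1 - 30.3/95.6) = 0.0449P*.
The bracket is 0.683, giving P* = 0.67/0.0449 = 14.9.

V* ≈ 30.3, P* ≈ 14.9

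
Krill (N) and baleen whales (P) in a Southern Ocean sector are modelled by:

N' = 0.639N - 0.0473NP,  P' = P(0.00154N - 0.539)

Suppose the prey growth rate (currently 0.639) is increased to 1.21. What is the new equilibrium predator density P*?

At the interior fixed point, setting dN/dt = 0 with N > 0 fixes P* = (prey growth rate)/(NP coefficient) — independent of the other coefficients.
With the change, P* = 1.21/0.0473 = 25.6; it rises from 13.5.

P* ≈ 25.6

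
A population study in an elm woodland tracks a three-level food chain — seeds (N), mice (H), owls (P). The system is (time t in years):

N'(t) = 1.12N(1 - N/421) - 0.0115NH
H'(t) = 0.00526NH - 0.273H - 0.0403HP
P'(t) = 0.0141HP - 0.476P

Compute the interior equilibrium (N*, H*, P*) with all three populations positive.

N* ≈ 275, H* ≈ 33.8, P* ≈ 29.1

From dP/dt = 0: 0.0141H* = 0.476, so H* = 33.8.
From dN/dt = 0: 1.12(1 - N*/421) = 0.0115·33.8, giving N* = 421·(1 - 0.347) = 275.
From dH/dt = 0: 0.00526·275 - 0.273 = 0.0403P*, so P* = 1.17/0.0403 = 29.1.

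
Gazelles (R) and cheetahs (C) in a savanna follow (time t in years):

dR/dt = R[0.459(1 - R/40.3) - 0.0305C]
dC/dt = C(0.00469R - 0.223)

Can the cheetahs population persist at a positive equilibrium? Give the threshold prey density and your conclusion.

The predator equation gives dC/dt > 0 only when R > 0.223/0.00469 = 47.5.
Without the predator, R → K = 40.3. Since 40.3 < 47.5, the predator cannot invade.

Threshold R = 47.5; K < 47.5, so no, the predator goes extinct.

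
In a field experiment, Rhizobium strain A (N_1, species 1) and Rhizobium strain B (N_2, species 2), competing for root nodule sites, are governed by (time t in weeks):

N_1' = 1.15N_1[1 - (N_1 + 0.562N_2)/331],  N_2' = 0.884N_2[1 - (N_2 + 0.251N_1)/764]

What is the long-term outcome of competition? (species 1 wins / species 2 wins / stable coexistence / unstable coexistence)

species 2 excludes species 1

Compare the nullcline intercepts: K1/α12 = 331/0.562 = 589 < K2 = 764; K2/α21 = 764/0.251 = 3040 > K1 = 331.
Since the inequalities point opposite ways, species 2 can invade but species 1 cannot.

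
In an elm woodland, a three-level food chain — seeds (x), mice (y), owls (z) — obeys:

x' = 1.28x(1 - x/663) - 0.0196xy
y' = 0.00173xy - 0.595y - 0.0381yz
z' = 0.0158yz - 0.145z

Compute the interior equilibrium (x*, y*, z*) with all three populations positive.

x* ≈ 570, y* ≈ 9.18, z* ≈ 10.3

From dz/dt = 0: 0.0158y* = 0.145, so y* = 9.18.
From dx/dt = 0: 1.28(1 - x*/663) = 0.0196·9.18, giving x* = 663·(1 - 0.141) = 570.
From dy/dt = 0: 0.00173·570 - 0.595 = 0.0381z*, so z* = 0.391/0.0381 = 10.3.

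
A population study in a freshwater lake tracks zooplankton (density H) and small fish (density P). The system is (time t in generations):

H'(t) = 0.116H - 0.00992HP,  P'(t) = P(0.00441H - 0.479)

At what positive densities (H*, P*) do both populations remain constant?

Set dP/dt = 0 with P > 0: 0.00441H - 0.479 = 0, so H* = 0.479/0.00441 = 109.
Set dH/dt = 0 with H > 0: 0.116 - 0.00992P = 0, so P* = 0.116/0.00992 = 11.7.

H* ≈ 109, P* ≈ 11.7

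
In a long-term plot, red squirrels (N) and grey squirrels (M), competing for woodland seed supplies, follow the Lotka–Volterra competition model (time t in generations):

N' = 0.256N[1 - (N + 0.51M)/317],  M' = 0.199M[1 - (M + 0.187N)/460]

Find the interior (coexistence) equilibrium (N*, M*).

N* ≈ 91.1, M* ≈ 443

Setting both brackets to zero gives the nullclines N + 0.51M = 317 and 0.187N + M = 460.
Substituting M = 460 - 0.187N into the first: N(1 - 0.51·0.187) = 317 - 0.51·460.
So N* = 82.4/0.905 = 91.1, and then M* = 460 - 0.187·91.1 = 443.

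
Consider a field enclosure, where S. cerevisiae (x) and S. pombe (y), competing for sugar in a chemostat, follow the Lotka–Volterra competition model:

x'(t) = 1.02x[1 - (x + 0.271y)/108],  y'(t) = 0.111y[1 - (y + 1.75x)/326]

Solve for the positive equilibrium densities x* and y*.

x* ≈ 37.4, y* ≈ 261

Setting both brackets to zero gives the nullclines x + 0.271y = 108 and 1.75x + y = 326.
Substituting y = 326 - 1.75x into the first: x(1 - 0.271·1.75) = 108 - 0.271·326.
So x* = 19.7/0.526 = 37.4, and then y* = 326 - 1.75·37.4 = 261.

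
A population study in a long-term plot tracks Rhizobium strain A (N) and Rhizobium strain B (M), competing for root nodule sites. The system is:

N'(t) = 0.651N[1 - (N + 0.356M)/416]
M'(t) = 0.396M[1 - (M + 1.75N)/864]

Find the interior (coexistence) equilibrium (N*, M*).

N* ≈ 288, M* ≈ 361

Setting both brackets to zero gives the nullclines N + 0.356M = 416 and 1.75N + M = 864.
Substituting M = 864 - 1.75N into the first: N(1 - 0.356·1.75) = 416 - 0.356·864.
So N* = 108/0.377 = 288, and then M* = 864 - 1.75·288 = 361.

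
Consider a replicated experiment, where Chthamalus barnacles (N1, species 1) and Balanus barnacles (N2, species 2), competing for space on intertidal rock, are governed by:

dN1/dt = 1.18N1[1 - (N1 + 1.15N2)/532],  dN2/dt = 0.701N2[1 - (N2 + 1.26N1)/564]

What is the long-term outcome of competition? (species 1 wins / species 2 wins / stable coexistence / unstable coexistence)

Compare the nullcline intercepts: K1/α12 = 532/1.15 = 463 < K2 = 564; K2/α21 = 564/1.26 = 448 < K1 = 532.
Since both are reversed, neither can invade when rare; the interior point is a saddle.

unstable coexistence (outcome depends on initial conditions)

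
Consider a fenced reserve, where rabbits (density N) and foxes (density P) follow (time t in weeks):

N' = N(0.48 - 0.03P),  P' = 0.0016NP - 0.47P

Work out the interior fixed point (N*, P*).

Set dP/dt = 0 with P > 0: 0.0016N - 0.47 = 0, so N* = 0.47/0.0016 = 294.
Set dN/dt = 0 with N > 0: 0.48 - 0.03P = 0, so P* = 0.48/0.03 = 16.

N* ≈ 294, P* ≈ 16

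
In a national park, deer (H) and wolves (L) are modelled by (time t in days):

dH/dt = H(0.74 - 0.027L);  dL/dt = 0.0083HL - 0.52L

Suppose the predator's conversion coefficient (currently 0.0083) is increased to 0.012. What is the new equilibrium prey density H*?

H* ≈ 43.3

At the interior fixed point, setting dL/dt = 0 with L > 0 fixes H* = (predator death rate)/(HL coefficient) — independent of the other coefficients.
With the change, H* = 0.52/0.012 = 43.3; it falls from 62.7.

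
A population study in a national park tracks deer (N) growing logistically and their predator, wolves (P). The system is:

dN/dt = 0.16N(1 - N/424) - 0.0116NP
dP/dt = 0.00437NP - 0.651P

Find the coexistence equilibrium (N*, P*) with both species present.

From dP/dt = 0 with P > 0: 0.00437N* = 0.651, so N* = 149.
Substitute into dN/dt = 0: 0.16(1 - 149/424) = 0.0116P*.
The bracket is 0.649, giving P* = 0.104/0.0116 = 8.95.

N* ≈ 149, P* ≈ 8.95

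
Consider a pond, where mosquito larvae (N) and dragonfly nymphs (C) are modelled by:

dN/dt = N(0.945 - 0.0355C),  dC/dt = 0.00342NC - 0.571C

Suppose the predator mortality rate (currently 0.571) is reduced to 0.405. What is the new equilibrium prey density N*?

N* ≈ 118

At the interior fixed point, setting dC/dt = 0 with C > 0 fixes N* = (predator death rate)/(NC coefficient) — independent of the other coefficients.
With the change, N* = 0.405/0.00342 = 118; it falls from 167.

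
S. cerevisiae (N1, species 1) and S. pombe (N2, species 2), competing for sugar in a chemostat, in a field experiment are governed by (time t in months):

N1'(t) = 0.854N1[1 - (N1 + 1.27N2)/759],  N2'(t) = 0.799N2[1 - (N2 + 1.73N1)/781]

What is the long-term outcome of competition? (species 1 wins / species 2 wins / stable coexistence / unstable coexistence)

unstable coexistence (outcome depends on initial conditions)

Compare the nullcline intercepts: K1/α12 = 759/1.27 = 598 < K2 = 781; K2/α21 = 781/1.73 = 451 < K1 = 759.
Since both are reversed, neither can invade when rare; the interior point is a saddle.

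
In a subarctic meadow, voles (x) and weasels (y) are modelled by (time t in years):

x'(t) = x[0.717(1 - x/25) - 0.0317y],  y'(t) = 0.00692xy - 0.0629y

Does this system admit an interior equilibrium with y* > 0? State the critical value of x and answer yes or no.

Threshold x = 9.09; K > 9.09, so yes, the predator persists.

The predator equation gives dy/dt > 0 only when x > 0.0629/0.00692 = 9.09.
Without the predator, x → K = 25. Since 25 > 9.09, the predator can invade and persist.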